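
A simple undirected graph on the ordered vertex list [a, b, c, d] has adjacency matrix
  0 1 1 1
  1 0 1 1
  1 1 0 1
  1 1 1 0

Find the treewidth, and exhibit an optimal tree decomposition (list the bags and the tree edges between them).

With just one bag of size 4, the width is 4 − 1 = 3, so tw(G) ≤ 3. Conversely, {a, b, c, d} is a clique of size 4, and the vertices of any clique must share a bag in every tree decomposition; so some bag has ≥ 4 vertices and tw(G) ≥ 3. Therefore the treewidth is 3.

Treewidth 3.
Bags: B1 = {a, b, c, d}
Tree: (single bag)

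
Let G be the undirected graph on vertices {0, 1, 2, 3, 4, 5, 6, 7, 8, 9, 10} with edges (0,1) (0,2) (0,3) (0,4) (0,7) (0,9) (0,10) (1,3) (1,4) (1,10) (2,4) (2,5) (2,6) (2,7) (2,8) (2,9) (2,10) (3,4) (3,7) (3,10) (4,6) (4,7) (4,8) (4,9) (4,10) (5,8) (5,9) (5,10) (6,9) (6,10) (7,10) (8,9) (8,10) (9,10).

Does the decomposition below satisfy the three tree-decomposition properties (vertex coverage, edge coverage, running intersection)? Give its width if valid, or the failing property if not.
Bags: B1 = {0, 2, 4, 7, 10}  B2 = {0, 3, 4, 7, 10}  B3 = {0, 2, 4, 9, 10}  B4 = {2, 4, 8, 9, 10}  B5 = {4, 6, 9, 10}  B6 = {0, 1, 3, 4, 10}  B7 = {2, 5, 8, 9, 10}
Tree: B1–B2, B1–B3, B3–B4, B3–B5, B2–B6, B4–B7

No — edge (2,6) lies in no bag.

A tree decomposition must satisfy three properties: every vertex lies in some bag; for every edge, both endpoints lie together in some bag; and for every vertex, the bags containing it form a connected subtree. Here edge (2,6) lies in no bag, so the decomposition is invalid.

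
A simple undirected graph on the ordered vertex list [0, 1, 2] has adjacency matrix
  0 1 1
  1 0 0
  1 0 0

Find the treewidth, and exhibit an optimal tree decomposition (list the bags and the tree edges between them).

Each bag holds 2 vertices, so the decomposition has width 1, which upper-bounds the treewidth. Any graph with an edge has treewidth ≥ 1, and G has the edge 2–0. Hence tw(G) = 1 exactly.

Treewidth 1.
Bags: B1 = {0, 2}  B2 = {0, 1}
Tree: B1–B2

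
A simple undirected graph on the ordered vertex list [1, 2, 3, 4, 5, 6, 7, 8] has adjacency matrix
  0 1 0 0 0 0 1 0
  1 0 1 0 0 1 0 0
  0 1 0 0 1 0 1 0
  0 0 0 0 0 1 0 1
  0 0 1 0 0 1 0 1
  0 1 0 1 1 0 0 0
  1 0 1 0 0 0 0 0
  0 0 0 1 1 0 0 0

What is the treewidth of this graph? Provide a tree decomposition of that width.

The largest bag has 3 vertices, giving width 2; this decomposition certifies tw(G) ≤ 2. Since 1–7–3–2–1 is a cycle in G, G is not acyclic. Forests are exactly the graphs of treewidth ≤ 1, so tw(G) ≥ 2. The upper and lower bounds meet at 2, so that is the treewidth.

Treewidth 2.
One such decomposition:
Bags: B1 = {1, 2, 7}  B2 = {2, 3, 7}  B3 = {2, 3, 6}  B4 = {3, 5, 6}  B5 = {4, 5, 6}  B6 = {4, 5, 8}
Tree: B1–B2, B2–B3, B3–B4, B4–B5, B5–B6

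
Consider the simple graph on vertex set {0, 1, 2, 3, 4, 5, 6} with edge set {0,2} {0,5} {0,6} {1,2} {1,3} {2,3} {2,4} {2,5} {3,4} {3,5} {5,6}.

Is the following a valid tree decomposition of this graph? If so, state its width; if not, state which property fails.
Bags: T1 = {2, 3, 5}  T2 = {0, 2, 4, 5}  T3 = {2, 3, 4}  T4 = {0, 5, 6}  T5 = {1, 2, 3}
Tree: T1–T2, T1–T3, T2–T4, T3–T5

No — bags containing vertex 4 are not connected in the tree.

A tree decomposition must satisfy three properties: every vertex lies in some bag; for every edge, both endpoints lie together in some bag; and for every vertex, the bags containing it form a connected subtree. Here bags containing vertex 4 are not connected in the tree, so the decomposition is invalid.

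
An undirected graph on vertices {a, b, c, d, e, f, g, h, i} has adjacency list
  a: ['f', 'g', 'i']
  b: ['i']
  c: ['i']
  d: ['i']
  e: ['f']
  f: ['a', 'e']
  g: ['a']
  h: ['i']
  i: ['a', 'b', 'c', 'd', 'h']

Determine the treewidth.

1

A width-1 tree decomposition is:
Bags: B1 = {h, i}  B2 = {a, i}  B3 = {a, f}  B4 = {e, f}  B5 = {b, i}  B6 = {a, g}  B7 = {c, i}  B8 = {d, i}
Tree: B1–B2, B2–B3, B3–B4, B1–B5, B3–B6, B2–B7, B7–B8
The largest bag has 2 vertices, giving width 1; this decomposition certifies tw(G) ≤ 1. Since G has at least one edge (e.g. i–h), it is not an edgeless graph, so tw(G) ≥ 1. Therefore the treewidth is 1.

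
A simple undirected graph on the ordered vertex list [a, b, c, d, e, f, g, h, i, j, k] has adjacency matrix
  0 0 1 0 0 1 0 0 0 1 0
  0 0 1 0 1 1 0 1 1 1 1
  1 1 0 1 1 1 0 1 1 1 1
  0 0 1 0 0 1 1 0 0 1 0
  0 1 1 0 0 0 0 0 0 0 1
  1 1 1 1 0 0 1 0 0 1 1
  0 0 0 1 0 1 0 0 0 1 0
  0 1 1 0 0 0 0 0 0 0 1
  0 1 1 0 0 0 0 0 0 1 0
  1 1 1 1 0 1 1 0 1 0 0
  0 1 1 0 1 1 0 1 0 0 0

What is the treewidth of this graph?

A width-3 tree decomposition is:
Bags: B1 = {c, d, f, j}  B2 = {b, c, f, j}  B3 = {b, c, f, k}  B4 = {a, c, f, j}  B5 = {d, f, g, j}  B6 = {b, c, h, k}  B7 = {b, c, e, k}  B8 = {b, c, i, j}
Tree: B1–B2, B2–B3, B2–B4, B1–B5, B3–B6, B6–B7, B2–B8
The largest bag has 4 vertices, giving width 3; this decomposition certifies tw(G) ≤ 3. On the other hand G contains the 4-clique {d, f, g, j}. A clique must lie in a single bag of any decomposition, so no decomposition can have width below 3. Combining the bounds, tw(G) = 3.

3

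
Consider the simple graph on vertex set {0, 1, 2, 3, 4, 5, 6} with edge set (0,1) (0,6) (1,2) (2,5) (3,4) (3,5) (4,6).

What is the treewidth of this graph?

2

A width-2 tree decomposition is:
Bags: B1 = {0, 1, 6}  B2 = {1, 4, 6}  B3 = {1, 3, 4}  B4 = {1, 3, 5}  B5 = {1, 2, 5}
Tree: B1–B2, B2–B3, B3–B4, B4–B5
The largest bag has 3 vertices, giving width 2; this decomposition certifies tw(G) ≤ 2. Since 1–0–6–4–3–5–2–1 is a cycle in G, G is not acyclic. Forests are exactly the graphs of treewidth ≤ 1, so tw(G) ≥ 2. Hence tw(G) = 2 exactly.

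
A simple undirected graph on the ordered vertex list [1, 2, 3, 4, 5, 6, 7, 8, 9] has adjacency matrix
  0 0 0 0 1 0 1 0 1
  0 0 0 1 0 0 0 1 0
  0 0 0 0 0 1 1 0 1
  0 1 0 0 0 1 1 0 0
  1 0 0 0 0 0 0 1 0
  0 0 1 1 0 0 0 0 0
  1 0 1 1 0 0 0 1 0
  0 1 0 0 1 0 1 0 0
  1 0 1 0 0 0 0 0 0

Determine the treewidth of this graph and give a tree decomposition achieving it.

The largest bag has 4 vertices, giving width 3; this decomposition certifies tw(G) ≤ 3. For the lower bound: the 4 vertex sets {1,5,9}, {3}, {7}, {2,4,6,8} are disjoint, each induces a connected subgraph, and every pair is joined by at least one edge of G. Contracting each set to a single vertex therefore yields K_{4} as a minor, and since treewidth is minor-monotone, tw(G) ≥ tw(K_{4}) = 3. Hence tw(G) = 3 exactly.

Treewidth 3.
Bags: B1 = {1, 3, 5, 9}  B2 = {1, 3, 5, 7}  B3 = {3, 5, 7, 8}  B4 = {3, 6, 7, 8}  B5 = {4, 6, 7, 8}  B6 = {2, 4, 6, 8}
Tree: B1–B2, B2–B3, B3–B4, B4–B5, B5–B6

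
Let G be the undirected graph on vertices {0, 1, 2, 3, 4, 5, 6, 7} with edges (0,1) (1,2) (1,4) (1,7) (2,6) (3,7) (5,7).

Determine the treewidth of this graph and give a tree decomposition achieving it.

Treewidth 1.
Bags: B1 = {1, 2}  B2 = {1, 4}  B3 = {1, 7}  B4 = {3, 7}  B5 = {5, 7}  B6 = {0, 1}  B7 = {2, 6}
Tree: B1–B2, B2–B3, B3–B4, B4–B5, B3–B6, B1–B7

Each bag holds 2 vertices, so the decomposition has width 1, which upper-bounds the treewidth. G has an edge, so its treewidth is at least 1. Hence tw(G) = 1 exactly.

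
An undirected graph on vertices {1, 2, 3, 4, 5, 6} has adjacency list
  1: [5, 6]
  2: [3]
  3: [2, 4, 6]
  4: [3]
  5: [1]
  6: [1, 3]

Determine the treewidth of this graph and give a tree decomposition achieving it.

Each bag holds 2 vertices, so the decomposition has width 1, which upper-bounds the treewidth. Since G has at least one edge (e.g. 6–3), it is not an edgeless graph, so tw(G) ≥ 1. The upper and lower bounds meet at 1, so that is the treewidth.

Treewidth 1.
One such decomposition:
Bags: B1 = {3, 6}  B2 = {3, 4}  B3 = {1, 6}  B4 = {1, 5}  B5 = {2, 3}
Tree: B1–B2, B1–B3, B3–B4, B1–B5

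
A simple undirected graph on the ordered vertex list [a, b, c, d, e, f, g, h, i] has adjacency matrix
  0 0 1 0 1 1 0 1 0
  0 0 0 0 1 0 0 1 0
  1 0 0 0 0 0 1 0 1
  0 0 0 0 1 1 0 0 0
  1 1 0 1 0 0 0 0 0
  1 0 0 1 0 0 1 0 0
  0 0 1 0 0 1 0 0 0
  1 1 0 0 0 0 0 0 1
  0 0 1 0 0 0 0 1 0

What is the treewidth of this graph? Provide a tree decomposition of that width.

Each bag holds 4 vertices, so the decomposition has width 3, which upper-bounds the treewidth. For the lower bound: the 4 vertex sets {c,g,i}, {h}, {a}, {b,d,e,f} are disjoint, each induces a connected subgraph, and every pair is joined by at least one edge of G. Contracting each set to a single vertex therefore yields K_{4} as a minor, and since treewidth is minor-monotone, tw(G) ≥ tw(K_{4}) = 3. The upper and lower bounds meet at 3, so that is the treewidth.

Treewidth 3.
Bags: B1 = {c, g, h, i}  B2 = {a, c, g, h}  B3 = {a, f, g, h}  B4 = {a, b, f, h}  B5 = {a, b, e, f}  B6 = {b, d, e, f}
Tree: B1–B2, B2–B3, B3–B4, B4–B5, B5–B6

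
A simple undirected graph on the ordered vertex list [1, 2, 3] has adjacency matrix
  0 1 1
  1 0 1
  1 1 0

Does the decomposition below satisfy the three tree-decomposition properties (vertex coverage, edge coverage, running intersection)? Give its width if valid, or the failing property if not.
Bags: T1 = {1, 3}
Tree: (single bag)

No — vertex 2 appears in no bag.

A tree decomposition must satisfy three properties: every vertex lies in some bag; for every edge, both endpoints lie together in some bag; and for every vertex, the bags containing it form a connected subtree. Here vertex 2 appears in no bag, so the decomposition is invalid.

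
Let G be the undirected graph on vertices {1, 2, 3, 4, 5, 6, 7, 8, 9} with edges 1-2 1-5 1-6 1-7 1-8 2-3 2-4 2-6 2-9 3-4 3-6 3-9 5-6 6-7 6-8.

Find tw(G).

2

A width-2 tree decomposition is:
Bags: B1 = {1, 6, 7}  B2 = {1, 6, 8}  B3 = {1, 5, 6}  B4 = {1, 2, 6}  B5 = {2, 3, 6}  B6 = {2, 3, 4}  B7 = {2, 3, 9}
Tree: B1–B2, B2–B3, B1–B4, B4–B5, B5–B6, B6–B7
Every bag has size at most 3, so the width is 3 − 1 = 2 and tw(G) ≤ 2. For the lower bound, the 3 vertices {2, 3, 9} are pairwise adjacent, and any tree decomposition puts a clique entirely inside one bag — forcing width ≥ 2. Therefore the treewidth is 2.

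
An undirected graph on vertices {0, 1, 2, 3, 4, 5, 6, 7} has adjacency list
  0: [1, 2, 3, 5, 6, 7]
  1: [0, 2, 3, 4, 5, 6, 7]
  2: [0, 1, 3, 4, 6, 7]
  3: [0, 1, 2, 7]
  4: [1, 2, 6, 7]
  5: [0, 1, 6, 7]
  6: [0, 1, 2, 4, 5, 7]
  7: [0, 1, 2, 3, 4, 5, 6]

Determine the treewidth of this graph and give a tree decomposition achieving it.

Each bag holds 5 vertices, so the decomposition has width 4, which upper-bounds the treewidth. On the other hand G contains the 5-clique {0, 1, 2, 3, 7}. A clique must lie in a single bag of any decomposition, so no decomposition can have width below 4. The upper and lower bounds meet at 4, so that is the treewidth.

Treewidth 4.
One optimal decomposition is:
Bags: B1 = {0, 1, 2, 6, 7}  B2 = {0, 1, 5, 6, 7}  B3 = {0, 1, 2, 3, 7}  B4 = {1, 2, 4, 6, 7}
Tree: B1–B2, B1–B3, B1–B4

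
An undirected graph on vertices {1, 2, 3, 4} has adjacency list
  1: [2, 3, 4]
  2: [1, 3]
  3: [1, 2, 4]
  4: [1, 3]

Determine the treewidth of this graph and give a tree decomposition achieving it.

Treewidth 2.
One such decomposition:
Bags: B1 = {1, 2, 3}  B2 = {1, 3, 4}
Tree: B1–B2

Every bag has size at most 3, so the width is 3 − 1 = 2 and tw(G) ≤ 2. On the other hand G contains the 3-clique {1, 2, 3}. A clique must lie in a single bag of any decomposition, so no decomposition can have width below 2. Hence tw(G) = 2 exactly.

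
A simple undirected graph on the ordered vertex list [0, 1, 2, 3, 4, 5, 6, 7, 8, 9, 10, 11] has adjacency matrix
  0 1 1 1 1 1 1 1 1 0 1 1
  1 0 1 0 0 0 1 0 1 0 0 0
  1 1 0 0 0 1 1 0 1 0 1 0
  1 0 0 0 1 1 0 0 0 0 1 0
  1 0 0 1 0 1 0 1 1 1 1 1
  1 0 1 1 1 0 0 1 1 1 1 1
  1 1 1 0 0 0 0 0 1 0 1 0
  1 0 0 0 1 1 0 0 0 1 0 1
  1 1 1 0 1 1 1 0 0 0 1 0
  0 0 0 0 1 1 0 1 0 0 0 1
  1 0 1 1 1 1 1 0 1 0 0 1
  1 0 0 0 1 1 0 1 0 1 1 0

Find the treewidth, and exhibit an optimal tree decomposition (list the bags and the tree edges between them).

Treewidth 4.
One such decomposition:
Bags: B1 = {0, 2, 5, 8, 10}  B2 = {0, 4, 5, 8, 10}  B3 = {0, 2, 6, 8, 10}  B4 = {0, 4, 5, 10, 11}  B5 = {0, 4, 5, 7, 11}  B6 = {4, 5, 7, 9, 11}  B7 = {0, 3, 4, 5, 10}  B8 = {0, 1, 2, 6, 8}
Tree: B1–B2, B1–B3, B2–B4, B4–B5, B5–B6, B4–B7, B3–B8

Every bag has size at most 5, so the width is 5 − 1 = 4 and tw(G) ≤ 4. For the lower bound, the 5 vertices {0, 1, 2, 6, 8} are pairwise adjacent, and any tree decomposition puts a clique entirely inside one bag — forcing width ≥ 4. Hence tw(G) = 4 exactly.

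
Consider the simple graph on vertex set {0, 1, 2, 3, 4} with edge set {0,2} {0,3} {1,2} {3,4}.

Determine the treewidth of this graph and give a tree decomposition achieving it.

Treewidth 1.
One optimal decomposition is:
Bags: B1 = {3, 4}  B2 = {0, 3}  B3 = {0, 2}  B4 = {1, 2}
Tree: B1–B2, B2–B3, B3–B4

Every bag has size at most 2, so the width is 2 − 1 = 1 and tw(G) ≤ 1. G has an edge, so its treewidth is at least 1. Combining the bounds, tw(G) = 1.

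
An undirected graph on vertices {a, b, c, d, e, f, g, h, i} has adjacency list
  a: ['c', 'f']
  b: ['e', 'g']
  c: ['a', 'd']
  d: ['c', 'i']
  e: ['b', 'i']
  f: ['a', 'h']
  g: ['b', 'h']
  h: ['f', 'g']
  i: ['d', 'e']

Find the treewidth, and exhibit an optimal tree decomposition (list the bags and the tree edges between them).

Every bag has size at most 3, so the width is 3 − 1 = 2 and tw(G) ≤ 2. For the lower bound, G contains the cycle e–i–d–c–a–f–h–g–b–e, so G is not a forest; only forests have treewidth ≤ 1, hence tw(G) ≥ 2. Combining the bounds, tw(G) = 2.

Treewidth 2.
One such decomposition:
Bags: B1 = {d, e, i}  B2 = {c, d, e}  B3 = {a, c, e}  B4 = {a, e, f}  B5 = {e, f, h}  B6 = {e, g, h}  B7 = {b, e, g}
Tree: B1–B2, B2–B3, B3–B4, B4–B5, B5–B6, B6–B7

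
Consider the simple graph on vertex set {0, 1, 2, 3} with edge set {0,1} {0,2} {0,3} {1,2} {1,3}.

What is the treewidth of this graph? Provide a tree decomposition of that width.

Treewidth 2.
One such decomposition:
Bags: B1 = {0, 1, 3}  B2 = {0, 1, 2}
Tree: B1–B2

Each bag holds 3 vertices, so the decomposition has width 2, which upper-bounds the treewidth. Conversely, {0, 1, 2} is a clique of size 3, and the vertices of any clique must share a bag in every tree decomposition; so some bag has ≥ 3 vertices and tw(G) ≥ 2. Hence tw(G) = 2 exactly.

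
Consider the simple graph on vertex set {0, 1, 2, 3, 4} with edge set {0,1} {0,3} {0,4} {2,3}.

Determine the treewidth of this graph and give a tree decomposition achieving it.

Treewidth 1.
Bags: B1 = {0, 4}  B2 = {0, 3}  B3 = {2, 3}  B4 = {0, 1}
Tree: B1–B2, B2–B3, B1–B4

Every bag has size at most 2, so the width is 2 − 1 = 1 and tw(G) ≤ 1. G has an edge, so its treewidth is at least 1. The upper and lower bounds meet at 1, so that is the treewidth.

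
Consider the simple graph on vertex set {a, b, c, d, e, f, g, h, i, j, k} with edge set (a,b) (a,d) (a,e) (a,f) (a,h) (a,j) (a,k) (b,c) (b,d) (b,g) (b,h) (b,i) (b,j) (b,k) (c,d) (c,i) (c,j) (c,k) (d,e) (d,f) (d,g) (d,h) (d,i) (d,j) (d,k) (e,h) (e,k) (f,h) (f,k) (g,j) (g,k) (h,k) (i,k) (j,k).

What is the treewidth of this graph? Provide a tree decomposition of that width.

Every bag has size at most 5, so the width is 5 − 1 = 4 and tw(G) ≤ 4. For the lower bound, the 5 vertices {a, d, e, h, k} are pairwise adjacent, and any tree decomposition puts a clique entirely inside one bag — forcing width ≥ 4. Hence tw(G) = 4 exactly.

Treewidth 4.
One such decomposition:
Bags: B1 = {b, c, d, j, k}  B2 = {a, b, d, j, k}  B3 = {a, b, d, h, k}  B4 = {a, d, f, h, k}  B5 = {a, d, e, h, k}  B6 = {b, c, d, i, k}  B7 = {b, d, g, j, k}
Tree: B1–B2, B2–B3, B3–B4, B3–B5, B1–B6, B2–B7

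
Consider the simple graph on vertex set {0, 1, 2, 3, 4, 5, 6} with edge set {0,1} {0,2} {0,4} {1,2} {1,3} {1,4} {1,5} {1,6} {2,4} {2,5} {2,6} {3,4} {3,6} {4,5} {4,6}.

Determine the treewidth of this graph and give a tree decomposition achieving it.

Treewidth 3.
Bags: B1 = {1, 2, 4, 5}  B2 = {1, 2, 4, 6}  B3 = {0, 1, 2, 4}  B4 = {1, 3, 4, 6}
Tree: B1–B2, B1–B3, B2–B4

The largest bag has 4 vertices, giving width 3; this decomposition certifies tw(G) ≤ 3. For the lower bound, the 4 vertices {0, 1, 2, 4} are pairwise adjacent, and any tree decomposition puts a clique entirely inside one bag — forcing width ≥ 3. Combining the bounds, tw(G) = 3.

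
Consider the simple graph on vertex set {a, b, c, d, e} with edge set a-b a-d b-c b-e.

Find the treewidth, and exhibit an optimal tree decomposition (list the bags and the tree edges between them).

Treewidth 1.
One optimal decomposition is:
Bags: B1 = {a, d}  B2 = {a, b}  B3 = {b, e}  B4 = {b, c}
Tree: B1–B2, B2–B3, B3–B4

Each bag holds 2 vertices, so the decomposition has width 1, which upper-bounds the treewidth. Since G has at least one edge (e.g. d–a), it is not an edgeless graph, so tw(G) ≥ 1. Therefore the treewidth is 1.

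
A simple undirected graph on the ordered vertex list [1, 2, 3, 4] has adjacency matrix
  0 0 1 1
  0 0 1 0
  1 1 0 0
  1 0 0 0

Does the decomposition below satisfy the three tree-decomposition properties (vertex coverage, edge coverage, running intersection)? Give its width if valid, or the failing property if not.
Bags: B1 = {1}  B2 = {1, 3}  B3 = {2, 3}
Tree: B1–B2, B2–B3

No — vertex 4 appears in no bag.

A tree decomposition must satisfy three properties: every vertex lies in some bag; for every edge, both endpoints lie together in some bag; and for every vertex, the bags containing it form a connected subtree. Here vertex 4 appears in no bag, so the decomposition is invalid.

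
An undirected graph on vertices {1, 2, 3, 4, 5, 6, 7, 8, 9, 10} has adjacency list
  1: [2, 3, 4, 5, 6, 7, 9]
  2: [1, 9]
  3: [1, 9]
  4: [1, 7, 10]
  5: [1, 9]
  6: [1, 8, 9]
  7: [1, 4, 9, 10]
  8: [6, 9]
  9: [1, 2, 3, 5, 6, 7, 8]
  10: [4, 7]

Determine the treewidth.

A width-2 tree decomposition is:
Bags: B1 = {1, 2, 9}  B2 = {1, 6, 9}  B3 = {1, 7, 9}  B4 = {1, 4, 7}  B5 = {1, 3, 9}  B6 = {4, 7, 10}  B7 = {1, 5, 9}  B8 = {6, 8, 9}
Tree: B1–B2, B1–B3, B3–B4, B2–B5, B4–B6, B2–B7, B2–B8
The largest bag has 3 vertices, giving width 2; this decomposition certifies tw(G) ≤ 2. Conversely, {6, 8, 9} is a clique of size 3, and the vertices of any clique must share a bag in every tree decomposition; so some bag has ≥ 3 vertices and tw(G) ≥ 2. The upper and lower bounds meet at 2, so that is the treewidth.

2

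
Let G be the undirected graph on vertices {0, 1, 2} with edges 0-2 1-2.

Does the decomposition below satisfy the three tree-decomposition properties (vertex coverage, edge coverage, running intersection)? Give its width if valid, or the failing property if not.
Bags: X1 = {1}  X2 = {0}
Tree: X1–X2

No — vertex 2 appears in no bag.

A tree decomposition must satisfy three properties: every vertex lies in some bag; for every edge, both endpoints lie together in some bag; and for every vertex, the bags containing it form a connected subtree. Here vertex 2 appears in no bag, so the decomposition is invalid.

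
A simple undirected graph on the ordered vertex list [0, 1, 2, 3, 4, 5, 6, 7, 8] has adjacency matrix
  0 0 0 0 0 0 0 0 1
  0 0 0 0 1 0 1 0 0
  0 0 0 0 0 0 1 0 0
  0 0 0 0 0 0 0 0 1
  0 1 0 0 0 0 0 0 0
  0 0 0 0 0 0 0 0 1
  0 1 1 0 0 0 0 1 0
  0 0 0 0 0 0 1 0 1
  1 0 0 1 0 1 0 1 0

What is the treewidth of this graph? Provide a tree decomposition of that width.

The largest bag has 2 vertices, giving width 1; this decomposition certifies tw(G) ≤ 1. Any graph with an edge has treewidth ≥ 1, and G has the edge 6–7. Hence tw(G) = 1 exactly.

Treewidth 1.
One optimal decomposition is:
Bags: B1 = {6, 7}  B2 = {2, 6}  B3 = {7, 8}  B4 = {5, 8}  B5 = {0, 8}  B6 = {1, 6}  B7 = {3, 8}  B8 = {1, 4}
Tree: B1–B2, B1–B3, B3–B4, B3–B5, B1–B6, B3–B7, B6–B8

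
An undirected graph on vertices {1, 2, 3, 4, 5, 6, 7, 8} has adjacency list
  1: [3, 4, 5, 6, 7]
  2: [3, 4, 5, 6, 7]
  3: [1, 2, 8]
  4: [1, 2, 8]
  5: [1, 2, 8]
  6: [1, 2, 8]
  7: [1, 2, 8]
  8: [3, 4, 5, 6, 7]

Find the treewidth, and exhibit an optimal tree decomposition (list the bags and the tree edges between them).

Every bag has size at most 4, so the width is 4 − 1 = 3 and tw(G) ≤ 3. For the lower bound: the 4 vertex sets {1,3}, {2,5}, {8}, {4} are disjoint, each induces a connected subgraph, and every pair is joined by at least one edge of G. Contracting each set to a single vertex therefore yields K_{4} as a minor, and since treewidth is minor-monotone, tw(G) ≥ tw(K_{4}) = 3. Therefore the treewidth is 3.

Treewidth 3.
One such decomposition:
Bags: B1 = {1, 2, 3, 8}  B2 = {1, 2, 5, 8}  B3 = {1, 2, 4, 8}  B4 = {1, 2, 7, 8}  B5 = {1, 2, 6, 8}
Tree: B1–B2, B2–B3, B3–B4, B4–B5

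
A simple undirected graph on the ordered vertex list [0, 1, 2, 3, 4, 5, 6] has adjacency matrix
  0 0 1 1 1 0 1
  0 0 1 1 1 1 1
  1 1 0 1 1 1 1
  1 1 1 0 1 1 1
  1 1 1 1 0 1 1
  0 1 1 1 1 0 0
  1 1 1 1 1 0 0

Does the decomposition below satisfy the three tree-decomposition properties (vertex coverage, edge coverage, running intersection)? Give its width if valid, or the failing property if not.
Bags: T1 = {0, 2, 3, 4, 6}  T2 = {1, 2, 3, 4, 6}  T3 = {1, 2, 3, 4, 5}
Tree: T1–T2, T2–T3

Checking the three conditions: (i) the bags cover all of {0, 1, 2, 3, 4, 5, 6}; (ii) for each edge, some bag contains both endpoints; (iii) the bags containing any fixed vertex form a subtree. All hold, so the decomposition is valid with width 5 − 1 = 4.

Yes; width 4.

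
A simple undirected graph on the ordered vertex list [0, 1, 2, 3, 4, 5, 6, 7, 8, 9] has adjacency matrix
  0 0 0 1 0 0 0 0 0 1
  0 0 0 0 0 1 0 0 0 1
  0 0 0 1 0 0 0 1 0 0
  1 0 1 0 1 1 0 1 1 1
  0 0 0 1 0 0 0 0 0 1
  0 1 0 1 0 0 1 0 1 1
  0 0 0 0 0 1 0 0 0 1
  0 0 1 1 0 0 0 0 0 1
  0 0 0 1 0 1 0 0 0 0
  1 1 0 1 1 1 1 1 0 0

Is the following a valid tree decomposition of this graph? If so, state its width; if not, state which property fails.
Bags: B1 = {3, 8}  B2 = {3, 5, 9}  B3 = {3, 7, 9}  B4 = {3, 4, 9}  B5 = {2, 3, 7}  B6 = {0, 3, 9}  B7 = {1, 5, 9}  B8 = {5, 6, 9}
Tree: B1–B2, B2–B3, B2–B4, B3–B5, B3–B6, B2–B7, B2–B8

No — edge (5,8) lies in no bag.

A tree decomposition must satisfy three properties: every vertex lies in some bag; for every edge, both endpoints lie together in some bag; and for every vertex, the bags containing it form a connected subtree. Here edge (5,8) lies in no bag, so the decomposition is invalid.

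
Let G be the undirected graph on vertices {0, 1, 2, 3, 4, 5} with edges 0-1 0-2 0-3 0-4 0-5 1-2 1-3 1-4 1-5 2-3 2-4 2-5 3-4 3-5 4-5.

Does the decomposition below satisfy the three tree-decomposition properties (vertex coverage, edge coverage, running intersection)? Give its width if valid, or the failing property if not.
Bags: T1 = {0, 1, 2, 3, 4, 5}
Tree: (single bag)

Yes; width 5.

Vertex coverage: the bags together contain {0, 1, 2, 3, 4, 5}, the full vertex set. Edge coverage: each edge of G has both endpoints in at least one bag. Running intersection: for every vertex, the bags containing it form a connected subtree. All three properties hold, so this is a valid tree decomposition of width max|bag| − 1 = 5, and hence tw(G) ≤ 5.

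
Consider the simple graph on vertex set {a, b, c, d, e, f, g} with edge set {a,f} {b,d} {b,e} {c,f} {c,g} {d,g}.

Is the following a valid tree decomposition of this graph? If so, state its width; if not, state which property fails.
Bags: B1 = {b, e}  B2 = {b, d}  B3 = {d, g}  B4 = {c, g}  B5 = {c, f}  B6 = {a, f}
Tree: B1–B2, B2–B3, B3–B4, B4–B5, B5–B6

Yes; width 1.

Checking the three conditions: (i) the bags cover all of {a, b, c, d, e, f, g}; (ii) for each edge, some bag contains both endpoints; (iii) the bags containing any fixed vertex form a subtree. All hold, so the decomposition is valid with width 2 − 1 = 1.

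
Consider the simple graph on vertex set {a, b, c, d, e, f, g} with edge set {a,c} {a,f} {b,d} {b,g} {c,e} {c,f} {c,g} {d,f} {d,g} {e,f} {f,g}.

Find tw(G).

2

A width-2 tree decomposition is:
Bags: B1 = {c, f, g}  B2 = {d, f, g}  B3 = {a, c, f}  B4 = {b, d, g}  B5 = {c, e, f}
Tree: B1–B2, B1–B3, B2–B4, B1–B5
The largest bag has 3 vertices, giving width 2; this decomposition certifies tw(G) ≤ 2. For the lower bound, the 3 vertices {d, f, g} are pairwise adjacent, and any tree decomposition puts a clique entirely inside one bag — forcing width ≥ 2. The upper and lower bounds meet at 2, so that is the treewidth.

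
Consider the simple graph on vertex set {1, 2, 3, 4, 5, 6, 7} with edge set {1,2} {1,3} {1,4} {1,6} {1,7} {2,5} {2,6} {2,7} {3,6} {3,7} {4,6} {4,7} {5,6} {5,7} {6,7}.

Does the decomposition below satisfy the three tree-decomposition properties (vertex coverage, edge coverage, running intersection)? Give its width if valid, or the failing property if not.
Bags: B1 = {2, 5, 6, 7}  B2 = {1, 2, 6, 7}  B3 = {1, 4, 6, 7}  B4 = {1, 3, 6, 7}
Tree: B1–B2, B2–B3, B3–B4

Yes; width 3.

Every vertex of G appears in some bag (union = {1, 2, 3, 4, 5, 6, 7}); every edge is covered by a bag; and for each vertex v the set of bags containing v is connected in the bag tree. The decomposition is therefore valid. The largest bag has 4 vertices, so the width is 3.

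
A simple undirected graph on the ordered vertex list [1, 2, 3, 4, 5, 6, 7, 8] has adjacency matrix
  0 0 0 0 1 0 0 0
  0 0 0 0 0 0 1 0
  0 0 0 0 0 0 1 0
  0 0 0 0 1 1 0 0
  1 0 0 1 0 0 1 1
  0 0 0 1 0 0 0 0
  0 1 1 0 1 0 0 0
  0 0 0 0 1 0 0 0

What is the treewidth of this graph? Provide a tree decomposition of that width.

The largest bag has 2 vertices, giving width 1; this decomposition certifies tw(G) ≤ 1. G has an edge, so its treewidth is at least 1. Combining the bounds, tw(G) = 1.

Treewidth 1.
One optimal decomposition is:
Bags: B1 = {5, 7}  B2 = {1, 5}  B3 = {2, 7}  B4 = {4, 5}  B5 = {5, 8}  B6 = {3, 7}  B7 = {4, 6}
Tree: B1–B2, B1–B3, B2–B4, B1–B5, B1–B6, B4–B7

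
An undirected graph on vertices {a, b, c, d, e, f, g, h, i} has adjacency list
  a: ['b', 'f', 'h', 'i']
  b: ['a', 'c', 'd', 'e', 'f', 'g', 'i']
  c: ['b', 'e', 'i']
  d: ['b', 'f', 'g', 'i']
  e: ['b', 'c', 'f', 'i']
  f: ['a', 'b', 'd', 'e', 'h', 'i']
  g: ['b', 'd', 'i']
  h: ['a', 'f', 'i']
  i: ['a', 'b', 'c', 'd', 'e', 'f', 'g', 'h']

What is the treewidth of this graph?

A width-3 tree decomposition is:
Bags: B1 = {a, b, f, i}  B2 = {b, e, f, i}  B3 = {b, c, e, i}  B4 = {b, d, f, i}  B5 = {a, f, h, i}  B6 = {b, d, g, i}
Tree: B1–B2, B2–B3, B1–B4, B1–B5, B4–B6
Each bag holds 4 vertices, so the decomposition has width 3, which upper-bounds the treewidth. For the lower bound, the 4 vertices {a, f, h, i} are pairwise adjacent, and any tree decomposition puts a clique entirely inside one bag — forcing width ≥ 3. Hence tw(G) = 3 exactly.

3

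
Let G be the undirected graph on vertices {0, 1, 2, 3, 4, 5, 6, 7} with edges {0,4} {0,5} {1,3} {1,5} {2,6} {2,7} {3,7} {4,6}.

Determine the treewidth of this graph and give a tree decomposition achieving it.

Treewidth 2.
Bags: B1 = {1, 3, 7}  B2 = {1, 5, 7}  B3 = {0, 5, 7}  B4 = {0, 4, 7}  B5 = {4, 6, 7}  B6 = {2, 6, 7}
Tree: B1–B2, B2–B3, B3–B4, B4–B5, B5–B6

Each bag holds 3 vertices, so the decomposition has width 2, which upper-bounds the treewidth. For the lower bound, G contains the cycle 7–3–1–5–0–4–6–2–7, so G is not a forest; only forests have treewidth ≤ 1, hence tw(G) ≥ 2. The upper and lower bounds meet at 2, so that is the treewidth.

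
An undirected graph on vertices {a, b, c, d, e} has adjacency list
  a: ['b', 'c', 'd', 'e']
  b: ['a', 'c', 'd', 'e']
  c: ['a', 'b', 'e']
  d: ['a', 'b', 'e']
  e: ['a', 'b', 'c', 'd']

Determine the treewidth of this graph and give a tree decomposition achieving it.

Treewidth 3.
One optimal decomposition is:
Bags: B1 = {a, b, c, e}  B2 = {a, b, d, e}
Tree: B1–B2

Every bag has size at most 4, so the width is 4 − 1 = 3 and tw(G) ≤ 3. Conversely, {a, b, d, e} is a clique of size 4, and the vertices of any clique must share a bag in every tree decomposition; so some bag has ≥ 4 vertices and tw(G) ≥ 3. Hence tw(G) = 3 exactly.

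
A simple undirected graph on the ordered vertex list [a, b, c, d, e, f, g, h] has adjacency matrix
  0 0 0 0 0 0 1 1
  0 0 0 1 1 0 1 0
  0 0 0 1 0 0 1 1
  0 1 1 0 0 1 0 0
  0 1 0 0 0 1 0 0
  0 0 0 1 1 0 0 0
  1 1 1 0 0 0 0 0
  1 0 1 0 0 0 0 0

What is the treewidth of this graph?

2

A width-2 tree decomposition is:
Bags: B1 = {d, e, f}  B2 = {b, d, e}  B3 = {b, c, d}  B4 = {b, c, g}  B5 = {c, g, h}  B6 = {a, g, h}
Tree: B1–B2, B2–B3, B3–B4, B4–B5, B5–B6
Each bag holds 3 vertices, so the decomposition has width 2, which upper-bounds the treewidth. The edges f–e–b–d–f form a cycle, so G is not a tree and its treewidth is at least 2. The upper and lower bounds meet at 2, so that is the treewidth.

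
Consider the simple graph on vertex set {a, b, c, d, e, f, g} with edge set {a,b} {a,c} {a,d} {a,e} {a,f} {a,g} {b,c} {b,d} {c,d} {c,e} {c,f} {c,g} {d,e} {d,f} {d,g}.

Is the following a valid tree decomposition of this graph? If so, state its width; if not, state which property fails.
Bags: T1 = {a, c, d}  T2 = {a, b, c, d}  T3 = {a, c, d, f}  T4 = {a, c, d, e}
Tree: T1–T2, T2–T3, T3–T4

No — vertex g appears in no bag.

A tree decomposition must satisfy three properties: every vertex lies in some bag; for every edge, both endpoints lie together in some bag; and for every vertex, the bags containing it form a connected subtree. Here vertex g appears in no bag, so the decomposition is invalid.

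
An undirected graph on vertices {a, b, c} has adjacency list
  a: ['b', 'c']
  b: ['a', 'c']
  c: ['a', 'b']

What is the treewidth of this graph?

2

A width-2 tree decomposition is:
Bags: B1 = {a, b, c}
Tree: (single bag)
With just one bag of size 3, the width is 3 − 1 = 2, so tw(G) ≤ 2. For the lower bound, the 3 vertices {a, b, c} are pairwise adjacent, and any tree decomposition puts a clique entirely inside one bag — forcing width ≥ 2. Combining the bounds, tw(G) = 2.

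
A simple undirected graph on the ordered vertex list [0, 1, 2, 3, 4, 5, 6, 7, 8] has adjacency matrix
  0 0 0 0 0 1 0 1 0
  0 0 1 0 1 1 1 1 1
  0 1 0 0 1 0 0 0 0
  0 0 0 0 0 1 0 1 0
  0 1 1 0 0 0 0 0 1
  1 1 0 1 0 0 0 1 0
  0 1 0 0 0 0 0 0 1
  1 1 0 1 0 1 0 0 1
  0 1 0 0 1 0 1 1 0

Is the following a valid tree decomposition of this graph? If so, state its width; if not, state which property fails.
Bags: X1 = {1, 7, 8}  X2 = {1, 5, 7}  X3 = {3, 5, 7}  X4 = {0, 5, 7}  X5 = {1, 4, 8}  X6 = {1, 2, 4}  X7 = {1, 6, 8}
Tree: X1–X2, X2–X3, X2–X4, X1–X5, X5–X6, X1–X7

Yes; width 2.

Vertex coverage: the bags together contain {0, 1, 2, 3, 4, 5, 6, 7, 8}, the full vertex set. Edge coverage: each edge of G has both endpoints in at least one bag. Running intersection: for every vertex, the bags containing it form a connected subtree. All three properties hold, so this is a valid tree decomposition of width max|bag| − 1 = 2, and hence tw(G) ≤ 2.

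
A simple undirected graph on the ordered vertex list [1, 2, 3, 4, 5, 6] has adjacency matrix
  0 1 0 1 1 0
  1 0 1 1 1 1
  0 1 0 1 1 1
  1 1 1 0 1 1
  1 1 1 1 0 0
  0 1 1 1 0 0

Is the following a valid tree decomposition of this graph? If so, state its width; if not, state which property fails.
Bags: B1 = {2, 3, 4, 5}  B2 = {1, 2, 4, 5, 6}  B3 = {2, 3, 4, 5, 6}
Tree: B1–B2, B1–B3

A tree decomposition must satisfy three properties: every vertex lies in some bag; for every edge, both endpoints lie together in some bag; and for every vertex, the bags containing it form a connected subtree. Here bags containing vertex 6 are not connected in the tree, so the decomposition is invalid.

No — bags containing vertex 6 are not connected in the tree.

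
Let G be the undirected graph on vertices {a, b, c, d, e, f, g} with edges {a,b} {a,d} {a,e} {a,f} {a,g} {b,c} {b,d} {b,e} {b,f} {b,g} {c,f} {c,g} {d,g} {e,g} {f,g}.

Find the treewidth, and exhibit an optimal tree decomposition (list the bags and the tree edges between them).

Treewidth 3.
One optimal decomposition is:
Bags: B1 = {a, b, d, g}  B2 = {a, b, e, g}  B3 = {a, b, f, g}  B4 = {b, c, f, g}
Tree: B1–B2, B1–B3, B3–B4

Each bag holds 4 vertices, so the decomposition has width 3, which upper-bounds the treewidth. On the other hand G contains the 4-clique {b, c, f, g}. A clique must lie in a single bag of any decomposition, so no decomposition can have width below 3. The upper and lower bounds meet at 3, so that is the treewidth.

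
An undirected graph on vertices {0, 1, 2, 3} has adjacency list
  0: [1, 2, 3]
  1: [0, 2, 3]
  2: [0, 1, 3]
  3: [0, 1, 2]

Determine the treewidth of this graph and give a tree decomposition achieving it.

With just one bag of size 4, the width is 4 − 1 = 3, so tw(G) ≤ 3. Conversely, {0, 1, 2, 3} is a clique of size 4, and the vertices of any clique must share a bag in every tree decomposition; so some bag has ≥ 4 vertices and tw(G) ≥ 3. Combining the bounds, tw(G) = 3.

Treewidth 3.
Bags: B1 = {0, 1, 2, 3}
Tree: (single bag)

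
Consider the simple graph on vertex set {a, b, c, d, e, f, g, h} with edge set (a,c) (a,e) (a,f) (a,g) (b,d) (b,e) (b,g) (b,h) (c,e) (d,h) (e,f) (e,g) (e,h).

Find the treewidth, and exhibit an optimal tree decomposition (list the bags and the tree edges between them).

Treewidth 2.
One such decomposition:
Bags: B1 = {a, e, g}  B2 = {a, c, e}  B3 = {b, e, g}  B4 = {b, e, h}  B5 = {b, d, h}  B6 = {a, e, f}
Tree: B1–B2, B1–B3, B3–B4, B4–B5, B1–B6

The largest bag has 3 vertices, giving width 2; this decomposition certifies tw(G) ≤ 2. On the other hand G contains the 3-clique {b, d, h}. A clique must lie in a single bag of any decomposition, so no decomposition can have width below 2. Combining the bounds, tw(G) = 2.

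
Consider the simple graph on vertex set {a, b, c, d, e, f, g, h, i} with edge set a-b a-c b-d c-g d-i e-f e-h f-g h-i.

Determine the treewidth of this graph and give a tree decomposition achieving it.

The largest bag has 3 vertices, giving width 2; this decomposition certifies tw(G) ≤ 2. For the lower bound, G contains the cycle g–f–e–h–i–d–b–a–c–g, so G is not a forest; only forests have treewidth ≤ 1, hence tw(G) ≥ 2. Combining the bounds, tw(G) = 2.

Treewidth 2.
One such decomposition:
Bags: B1 = {e, f, g}  B2 = {e, g, h}  B3 = {g, h, i}  B4 = {d, g, i}  B5 = {b, d, g}  B6 = {a, b, g}  B7 = {a, c, g}
Tree: B1–B2, B2–B3, B3–B4, B4–B5, B5–B6, B6–B7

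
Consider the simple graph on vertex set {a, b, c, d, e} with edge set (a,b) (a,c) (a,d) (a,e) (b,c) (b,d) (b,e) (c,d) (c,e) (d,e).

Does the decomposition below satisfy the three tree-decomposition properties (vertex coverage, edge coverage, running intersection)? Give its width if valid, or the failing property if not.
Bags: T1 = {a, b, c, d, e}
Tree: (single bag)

Yes; width 4.

Every vertex of G appears in some bag (union = {a, b, c, d, e}); every edge is covered by a bag; and for each vertex v the set of bags containing v is connected in the bag tree. The decomposition is therefore valid. The largest bag has 5 vertices, so the width is 4.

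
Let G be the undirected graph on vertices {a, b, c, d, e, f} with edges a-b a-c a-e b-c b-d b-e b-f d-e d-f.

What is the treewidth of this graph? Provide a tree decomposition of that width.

Each bag holds 3 vertices, so the decomposition has width 2, which upper-bounds the treewidth. On the other hand G contains the 3-clique {b, d, e}. A clique must lie in a single bag of any decomposition, so no decomposition can have width below 2. Hence tw(G) = 2 exactly.

Treewidth 2.
One such decomposition:
Bags: B1 = {a, b, c}  B2 = {a, b, e}  B3 = {b, d, e}  B4 = {b, d, f}
Tree: B1–B2, B2–B3, B3–B4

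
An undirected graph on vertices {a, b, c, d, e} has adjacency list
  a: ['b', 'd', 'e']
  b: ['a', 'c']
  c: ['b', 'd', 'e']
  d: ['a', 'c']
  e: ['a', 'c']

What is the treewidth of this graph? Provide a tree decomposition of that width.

Treewidth 2.
One such decomposition:
Bags: B1 = {a, c, e}  B2 = {a, b, c}  B3 = {a, c, d}
Tree: B1–B2, B2–B3

Each bag holds 3 vertices, so the decomposition has width 2, which upper-bounds the treewidth. For the lower bound, G contains the cycle e–c–b–a–e, so G is not a forest; only forests have treewidth ≤ 1, hence tw(G) ≥ 2. Hence tw(G) = 2 exactly.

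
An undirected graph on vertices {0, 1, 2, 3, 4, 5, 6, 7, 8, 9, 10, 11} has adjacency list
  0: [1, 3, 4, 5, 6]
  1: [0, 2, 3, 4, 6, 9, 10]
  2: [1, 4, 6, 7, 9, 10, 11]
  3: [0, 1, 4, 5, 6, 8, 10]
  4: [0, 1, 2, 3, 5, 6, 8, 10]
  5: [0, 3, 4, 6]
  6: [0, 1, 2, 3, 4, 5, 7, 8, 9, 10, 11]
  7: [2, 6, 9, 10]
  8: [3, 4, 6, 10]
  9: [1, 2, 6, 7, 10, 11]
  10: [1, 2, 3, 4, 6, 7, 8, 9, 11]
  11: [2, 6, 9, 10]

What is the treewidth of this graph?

4

A width-4 tree decomposition is:
Bags: B1 = {1, 2, 6, 9, 10}  B2 = {1, 2, 4, 6, 10}  B3 = {1, 3, 4, 6, 10}  B4 = {0, 1, 3, 4, 6}  B5 = {3, 4, 6, 8, 10}  B6 = {2, 6, 9, 10, 11}  B7 = {0, 3, 4, 5, 6}  B8 = {2, 6, 7, 9, 10}
Tree: B1–B2, B2–B3, B3–B4, B3–B5, B1–B6, B4–B7, B1–B8
The largest bag has 5 vertices, giving width 4; this decomposition certifies tw(G) ≤ 4. On the other hand G contains the 5-clique {0, 1, 3, 4, 6}. A clique must lie in a single bag of any decomposition, so no decomposition can have width below 4. Combining the bounds, tw(G) = 4.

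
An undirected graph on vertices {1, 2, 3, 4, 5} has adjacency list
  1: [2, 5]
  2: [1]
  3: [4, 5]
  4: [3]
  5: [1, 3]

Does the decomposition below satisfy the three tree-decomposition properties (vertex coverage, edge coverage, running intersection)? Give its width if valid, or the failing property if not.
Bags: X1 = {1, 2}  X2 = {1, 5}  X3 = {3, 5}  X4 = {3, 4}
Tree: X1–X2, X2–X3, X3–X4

Every vertex of G appears in some bag (union = {1, 2, 3, 4, 5}); every edge is covered by a bag; and for each vertex v the set of bags containing v is connected in the bag tree. The decomposition is therefore valid. The largest bag has 2 vertices, so the width is 1.

Yes; width 1.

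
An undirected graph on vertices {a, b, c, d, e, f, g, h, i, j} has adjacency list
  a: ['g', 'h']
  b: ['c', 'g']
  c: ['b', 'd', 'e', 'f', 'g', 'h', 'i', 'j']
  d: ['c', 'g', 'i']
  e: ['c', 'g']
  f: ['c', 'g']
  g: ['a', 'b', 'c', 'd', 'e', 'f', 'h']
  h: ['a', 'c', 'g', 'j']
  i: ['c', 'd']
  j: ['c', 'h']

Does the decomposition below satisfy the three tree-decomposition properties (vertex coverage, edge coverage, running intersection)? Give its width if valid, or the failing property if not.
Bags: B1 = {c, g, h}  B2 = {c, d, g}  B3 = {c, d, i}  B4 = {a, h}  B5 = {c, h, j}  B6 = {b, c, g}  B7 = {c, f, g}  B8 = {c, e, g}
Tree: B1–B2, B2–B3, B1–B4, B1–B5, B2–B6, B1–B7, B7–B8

No — edge (g,a) lies in no bag.

A tree decomposition must satisfy three properties: every vertex lies in some bag; for every edge, both endpoints lie together in some bag; and for every vertex, the bags containing it form a connected subtree. Here edge (g,a) lies in no bag, so the decomposition is invalid.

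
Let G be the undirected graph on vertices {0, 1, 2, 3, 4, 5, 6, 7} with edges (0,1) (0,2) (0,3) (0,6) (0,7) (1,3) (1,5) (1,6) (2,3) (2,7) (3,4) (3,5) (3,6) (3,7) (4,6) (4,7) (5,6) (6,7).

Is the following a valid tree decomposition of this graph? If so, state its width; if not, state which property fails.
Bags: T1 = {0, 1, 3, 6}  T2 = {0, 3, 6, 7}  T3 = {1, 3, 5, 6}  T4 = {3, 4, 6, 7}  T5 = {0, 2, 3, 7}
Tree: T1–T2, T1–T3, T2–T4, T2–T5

Yes; width 3.

Checking the three conditions: (i) the bags cover all of {0, 1, 2, 3, 4, 5, 6, 7}; (ii) for each edge, some bag contains both endpoints; (iii) the bags containing any fixed vertex form a subtree. All hold, so the decomposition is valid with width 4 − 1 = 3.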